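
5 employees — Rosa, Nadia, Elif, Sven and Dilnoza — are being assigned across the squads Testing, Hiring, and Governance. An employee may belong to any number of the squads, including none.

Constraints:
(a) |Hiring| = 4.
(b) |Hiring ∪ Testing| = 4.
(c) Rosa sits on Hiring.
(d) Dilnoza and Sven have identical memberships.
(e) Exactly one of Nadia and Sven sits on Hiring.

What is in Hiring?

Hiring = {Dilnoza, Elif, Rosa, Sven}

From (c): Rosa ∈ Hiring.
Suppose Nadia ∈ Hiring: no assignment then satisfies all the clues, so Nadia ∉ Hiring.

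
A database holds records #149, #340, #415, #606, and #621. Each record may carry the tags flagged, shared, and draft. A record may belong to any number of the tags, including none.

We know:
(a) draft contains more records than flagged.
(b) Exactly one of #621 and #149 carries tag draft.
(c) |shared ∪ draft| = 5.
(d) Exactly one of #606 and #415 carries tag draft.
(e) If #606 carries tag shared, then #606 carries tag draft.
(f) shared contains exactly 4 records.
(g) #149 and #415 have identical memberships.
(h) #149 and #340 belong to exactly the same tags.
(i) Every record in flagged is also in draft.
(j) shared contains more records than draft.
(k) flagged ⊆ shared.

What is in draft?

draft = {#606, #621}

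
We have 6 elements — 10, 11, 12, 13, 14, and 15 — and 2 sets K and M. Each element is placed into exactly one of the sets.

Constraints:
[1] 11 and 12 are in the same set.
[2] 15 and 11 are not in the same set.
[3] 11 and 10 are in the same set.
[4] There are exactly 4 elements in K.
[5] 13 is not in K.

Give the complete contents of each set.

K = {10, 11, 12, 14}; M = {13, 15}

From (5): 13 ∉ K.
Only one set left: 13 ∈ M.
Suppose 10 ∉ K: no assignment then satisfies all the clues, so 10 ∈ K.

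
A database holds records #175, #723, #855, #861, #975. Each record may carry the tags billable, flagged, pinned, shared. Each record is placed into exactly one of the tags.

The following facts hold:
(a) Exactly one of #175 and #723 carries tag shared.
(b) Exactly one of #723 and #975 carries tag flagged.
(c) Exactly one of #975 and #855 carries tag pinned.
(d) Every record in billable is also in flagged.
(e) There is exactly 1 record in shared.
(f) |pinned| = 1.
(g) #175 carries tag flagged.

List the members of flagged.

flagged = {#175, #861, #975}

From (g): #175 ∈ flagged.
(a) (exactly one): #723 ∈ shared.
(b) (exactly one): #975 ∈ flagged.
(c) (exactly one): #855 ∈ pinned.
(e): shared already has 1, so the rest are out.
(f): pinned already has 1, so the rest are out.
Suppose #861 ∉ flagged: no assignment then satisfies all the clues, so #861 ∈ flagged.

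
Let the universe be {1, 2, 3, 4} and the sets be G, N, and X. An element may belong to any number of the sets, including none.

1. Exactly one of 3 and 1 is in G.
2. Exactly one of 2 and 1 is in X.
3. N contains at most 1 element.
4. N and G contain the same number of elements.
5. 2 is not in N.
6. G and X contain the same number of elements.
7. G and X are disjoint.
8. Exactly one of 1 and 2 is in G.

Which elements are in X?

X = {2}

From (5): 2 ∉ N.
Suppose 1 ∈ X: no assignment then satisfies all the clues, so 1 ∉ X.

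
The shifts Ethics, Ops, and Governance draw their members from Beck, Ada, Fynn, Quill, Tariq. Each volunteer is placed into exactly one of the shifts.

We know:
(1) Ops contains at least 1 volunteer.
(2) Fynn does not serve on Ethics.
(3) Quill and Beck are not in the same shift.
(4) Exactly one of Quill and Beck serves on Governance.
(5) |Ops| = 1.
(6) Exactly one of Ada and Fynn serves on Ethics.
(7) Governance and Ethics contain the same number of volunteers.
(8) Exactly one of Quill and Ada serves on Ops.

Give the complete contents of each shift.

From (2): Fynn ∉ Ethics.
(6) (exactly one): Ada ∈ Ethics.
(8) (exactly one): Quill ∈ Ops.
(3): Beck ∉ Ops.
(4) (exactly one): Beck ∈ Governance.
(5): Ops already has 1, so the rest are out.
Only one shift left: Fynn ∈ Governance.
Suppose Tariq ∉ Ethics: no assignment then satisfies all the clues, so Tariq ∈ Ethics.

Ethics = {Ada, Tariq}; Ops = {Quill}; Governance = {Beck, Fynn}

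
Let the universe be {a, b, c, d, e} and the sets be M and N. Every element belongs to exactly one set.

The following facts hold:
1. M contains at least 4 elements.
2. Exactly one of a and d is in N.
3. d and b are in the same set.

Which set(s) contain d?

d: M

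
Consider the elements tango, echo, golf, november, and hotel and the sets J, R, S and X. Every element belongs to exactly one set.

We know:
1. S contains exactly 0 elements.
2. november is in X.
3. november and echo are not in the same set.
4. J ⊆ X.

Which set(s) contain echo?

echo: R

From (2): november ∈ X.
(1): S already has 0, so the rest are out.
(3): echo ∉ X.
(4) contrapositive: echo ∉ J.
Only one set left: echo ∈ R.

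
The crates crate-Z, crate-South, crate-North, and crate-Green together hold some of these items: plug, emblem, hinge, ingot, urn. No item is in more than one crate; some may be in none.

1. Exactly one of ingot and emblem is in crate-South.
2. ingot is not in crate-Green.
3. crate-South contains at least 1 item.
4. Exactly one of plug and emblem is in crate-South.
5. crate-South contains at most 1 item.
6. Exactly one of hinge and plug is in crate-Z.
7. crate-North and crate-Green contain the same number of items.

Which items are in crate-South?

crate-South = {emblem}

From (2): ingot ∉ crate-Green.
Suppose plug ∈ crate-South: no assignment then satisfies all the clues, so plug ∉ crate-South.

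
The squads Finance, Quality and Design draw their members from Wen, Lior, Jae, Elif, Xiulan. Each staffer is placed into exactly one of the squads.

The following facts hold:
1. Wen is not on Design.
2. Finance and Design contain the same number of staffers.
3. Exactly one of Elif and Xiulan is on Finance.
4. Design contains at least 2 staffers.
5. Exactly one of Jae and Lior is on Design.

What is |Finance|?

2

From (1): Wen ∉ Design.
Suppose Elif ∈ Quality: no assignment then satisfies all the clues, so Elif ∉ Quality.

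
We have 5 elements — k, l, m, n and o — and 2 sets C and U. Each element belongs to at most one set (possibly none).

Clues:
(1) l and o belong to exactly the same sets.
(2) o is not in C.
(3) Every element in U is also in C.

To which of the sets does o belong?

o: none

From (2): o ∉ C.
(1): l matches o: l ∉ C.
(3) contrapositive: l ∉ U.
(3) contrapositive: o ∉ U.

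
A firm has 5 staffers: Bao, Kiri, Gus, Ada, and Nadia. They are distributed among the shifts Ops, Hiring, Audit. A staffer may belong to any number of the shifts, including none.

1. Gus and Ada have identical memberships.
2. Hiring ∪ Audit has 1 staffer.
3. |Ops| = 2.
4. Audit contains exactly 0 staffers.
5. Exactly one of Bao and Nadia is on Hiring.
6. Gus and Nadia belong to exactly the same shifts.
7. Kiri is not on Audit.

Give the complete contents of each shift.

Ops = {Bao, Kiri}; Hiring = {Bao}; Audit = {}

From (7): Kiri ∉ Audit.
(4): Audit already has 0, so the rest are out.
Suppose Bao ∉ Ops: no assignment then satisfies all the clues, so Bao ∈ Ops.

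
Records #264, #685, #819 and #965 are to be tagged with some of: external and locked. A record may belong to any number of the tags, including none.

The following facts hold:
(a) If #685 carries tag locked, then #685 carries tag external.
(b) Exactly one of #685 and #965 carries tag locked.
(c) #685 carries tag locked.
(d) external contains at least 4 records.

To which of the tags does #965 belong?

From (c): #685 ∈ locked.
(a): #685 ∈ external.
(b) (exactly one): #965 ∉ locked.
(d): only 4 candidates remain for external, so all are in.

#965: external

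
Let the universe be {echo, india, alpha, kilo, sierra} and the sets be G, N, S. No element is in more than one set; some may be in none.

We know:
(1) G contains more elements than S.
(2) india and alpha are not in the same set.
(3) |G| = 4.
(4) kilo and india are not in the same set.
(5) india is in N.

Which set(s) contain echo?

echo: G

From (5): india ∈ N.
(2): alpha ∉ N.
(3): only 4 candidates remain for G, so all are in.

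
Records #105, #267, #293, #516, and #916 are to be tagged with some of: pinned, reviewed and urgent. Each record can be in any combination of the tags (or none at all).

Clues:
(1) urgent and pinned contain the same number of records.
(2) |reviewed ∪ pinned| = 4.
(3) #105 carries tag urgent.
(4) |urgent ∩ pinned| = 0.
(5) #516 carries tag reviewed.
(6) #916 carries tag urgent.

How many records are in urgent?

2

From (3): #105 ∈ urgent.
From (5): #516 ∈ reviewed.
From (6): #916 ∈ urgent.
Suppose #105 ∈ pinned: no assignment then satisfies all the clues, so #105 ∉ pinned.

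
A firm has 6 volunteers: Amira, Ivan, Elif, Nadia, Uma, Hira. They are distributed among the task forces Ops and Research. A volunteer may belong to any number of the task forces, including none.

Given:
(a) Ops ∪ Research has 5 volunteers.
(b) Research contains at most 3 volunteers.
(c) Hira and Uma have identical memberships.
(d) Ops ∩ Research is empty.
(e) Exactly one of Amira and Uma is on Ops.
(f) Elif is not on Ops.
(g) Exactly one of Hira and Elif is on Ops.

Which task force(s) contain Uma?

From (f): Elif ∉ Ops.
(g) (exactly one): Hira ∈ Ops.
(c): Uma matches Hira: Uma ∈ Ops.
(d) (disjoint): Uma ∉ Research.
(d) (disjoint): Hira ∉ Research.
(e) (exactly one): Amira ∉ Ops.

Uma: Ops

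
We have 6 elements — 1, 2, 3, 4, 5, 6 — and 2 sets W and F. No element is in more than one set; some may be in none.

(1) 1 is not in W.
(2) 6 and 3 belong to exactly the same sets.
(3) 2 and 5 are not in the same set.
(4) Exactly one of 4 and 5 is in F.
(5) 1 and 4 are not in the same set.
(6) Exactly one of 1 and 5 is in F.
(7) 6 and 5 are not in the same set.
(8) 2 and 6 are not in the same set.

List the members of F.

F = {5}

From (1): 1 ∉ W.
Suppose 1 ∈ F: no assignment then satisfies all the clues, so 1 ∉ F.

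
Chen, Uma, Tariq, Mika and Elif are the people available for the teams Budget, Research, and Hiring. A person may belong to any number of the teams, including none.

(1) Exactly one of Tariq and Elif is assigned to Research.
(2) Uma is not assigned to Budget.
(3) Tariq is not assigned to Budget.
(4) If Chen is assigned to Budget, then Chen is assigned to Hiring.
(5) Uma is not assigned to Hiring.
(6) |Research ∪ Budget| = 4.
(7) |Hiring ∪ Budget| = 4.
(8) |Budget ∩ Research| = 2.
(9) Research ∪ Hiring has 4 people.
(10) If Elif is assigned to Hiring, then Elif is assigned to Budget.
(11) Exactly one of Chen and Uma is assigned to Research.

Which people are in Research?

Research = {Chen, Mika, Tariq}

From (2): Uma ∉ Budget.
From (3): Tariq ∉ Budget.
From (5): Uma ∉ Hiring.
Suppose Chen ∉ Research: no assignment then satisfies all the clues, so Chen ∈ Research.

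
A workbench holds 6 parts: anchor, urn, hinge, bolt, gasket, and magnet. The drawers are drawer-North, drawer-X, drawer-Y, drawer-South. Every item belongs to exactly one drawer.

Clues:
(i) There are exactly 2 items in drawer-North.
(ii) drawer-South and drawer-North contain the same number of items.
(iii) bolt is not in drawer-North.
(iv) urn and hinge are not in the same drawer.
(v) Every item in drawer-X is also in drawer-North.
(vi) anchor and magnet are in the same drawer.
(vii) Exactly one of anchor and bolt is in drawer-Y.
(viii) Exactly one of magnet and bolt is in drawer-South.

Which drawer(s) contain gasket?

gasket: drawer-North

From (iii): bolt ∉ drawer-North.
(v) contrapositive: bolt ∉ drawer-X.
Suppose gasket ∉ drawer-North: no assignment then satisfies all the clues, so gasket ∈ drawer-North.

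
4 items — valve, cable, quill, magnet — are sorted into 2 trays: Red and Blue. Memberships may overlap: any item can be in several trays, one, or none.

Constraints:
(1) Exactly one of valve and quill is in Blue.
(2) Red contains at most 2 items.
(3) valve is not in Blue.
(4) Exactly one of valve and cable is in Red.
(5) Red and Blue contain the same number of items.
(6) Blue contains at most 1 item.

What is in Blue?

From (3): valve ∉ Blue.
(1) (exactly one): quill ∈ Blue.
(6): Blue already has 1, so the rest are out.

Blue = {quill}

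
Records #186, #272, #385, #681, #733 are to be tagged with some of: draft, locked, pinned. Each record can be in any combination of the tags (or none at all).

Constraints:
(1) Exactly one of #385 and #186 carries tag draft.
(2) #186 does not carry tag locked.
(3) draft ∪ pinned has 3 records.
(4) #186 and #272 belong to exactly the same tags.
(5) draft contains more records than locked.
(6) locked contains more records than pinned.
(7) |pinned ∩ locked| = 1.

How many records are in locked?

2

From (2): #186 ∉ locked.
(4): #272 matches #186: #272 ∉ locked.
Suppose #186 ∈ pinned: no assignment then satisfies all the clues, so #186 ∉ pinned.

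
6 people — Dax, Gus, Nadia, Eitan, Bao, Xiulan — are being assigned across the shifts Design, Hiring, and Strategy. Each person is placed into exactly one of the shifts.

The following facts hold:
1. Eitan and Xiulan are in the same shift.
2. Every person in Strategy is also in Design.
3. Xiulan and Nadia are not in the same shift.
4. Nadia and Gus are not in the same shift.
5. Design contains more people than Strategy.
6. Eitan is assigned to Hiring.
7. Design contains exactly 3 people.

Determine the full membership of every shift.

Design = {Bao, Dax, Nadia}; Hiring = {Eitan, Gus, Xiulan}; Strategy = {}

From (6): Eitan ∈ Hiring.
(1): Xiulan matches Eitan: Xiulan ∉ Design.
(1): Xiulan matches Eitan: Xiulan ∈ Hiring.
(3): Nadia ∉ Hiring.
Suppose Dax ∉ Design: no assignment then satisfies all the clues, so Dax ∈ Design.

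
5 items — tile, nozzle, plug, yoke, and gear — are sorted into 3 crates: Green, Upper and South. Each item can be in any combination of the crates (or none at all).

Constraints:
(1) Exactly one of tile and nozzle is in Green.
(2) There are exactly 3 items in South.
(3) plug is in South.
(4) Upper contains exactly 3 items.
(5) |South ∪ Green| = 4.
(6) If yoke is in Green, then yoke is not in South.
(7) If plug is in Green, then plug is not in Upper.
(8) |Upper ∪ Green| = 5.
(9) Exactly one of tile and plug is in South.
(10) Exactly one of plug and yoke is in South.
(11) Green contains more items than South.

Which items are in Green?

Green = {gear, nozzle, plug, yoke}

From (3): plug ∈ South.
(9) (exactly one): tile ∉ South.
(10) (exactly one): yoke ∉ South.
(2): only 3 candidates remain for South, so all are in.
Suppose tile ∈ Green: no assignment then satisfies all the clues, so tile ∉ Green.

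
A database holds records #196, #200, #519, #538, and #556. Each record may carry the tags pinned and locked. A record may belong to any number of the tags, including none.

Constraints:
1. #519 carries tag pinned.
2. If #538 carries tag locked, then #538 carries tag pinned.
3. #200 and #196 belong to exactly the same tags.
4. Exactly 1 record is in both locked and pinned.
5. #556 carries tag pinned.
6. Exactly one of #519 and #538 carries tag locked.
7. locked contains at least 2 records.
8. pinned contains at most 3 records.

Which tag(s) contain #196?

#196: locked

From (1): #519 ∈ pinned.
From (5): #556 ∈ pinned.
Suppose #196 ∈ pinned: no assignment then satisfies all the clues, so #196 ∉ pinned.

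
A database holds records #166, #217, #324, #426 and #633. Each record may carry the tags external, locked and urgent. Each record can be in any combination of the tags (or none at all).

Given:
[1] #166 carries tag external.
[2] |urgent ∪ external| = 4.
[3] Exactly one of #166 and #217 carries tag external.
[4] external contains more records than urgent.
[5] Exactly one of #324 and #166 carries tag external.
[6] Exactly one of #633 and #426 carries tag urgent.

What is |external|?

From (1): #166 ∈ external.
(3) (exactly one): #217 ∉ external.
(5) (exactly one): #324 ∉ external.
Suppose #166 ∈ urgent: no assignment then satisfies all the clues, so #166 ∉ urgent.

3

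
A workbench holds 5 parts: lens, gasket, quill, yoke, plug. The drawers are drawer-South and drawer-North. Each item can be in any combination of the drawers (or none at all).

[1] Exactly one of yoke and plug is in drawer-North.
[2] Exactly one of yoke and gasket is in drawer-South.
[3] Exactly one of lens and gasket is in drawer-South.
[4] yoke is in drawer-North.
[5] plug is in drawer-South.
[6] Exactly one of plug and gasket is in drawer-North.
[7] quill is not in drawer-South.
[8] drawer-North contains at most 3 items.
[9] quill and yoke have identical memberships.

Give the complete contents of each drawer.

drawer-South = {gasket, plug}; drawer-North = {gasket, quill, yoke}

From (4): yoke ∈ drawer-North.
From (5): plug ∈ drawer-South.
From (7): quill ∉ drawer-South.
(1) (exactly one): plug ∉ drawer-North.
(6) (exactly one): gasket ∈ drawer-North.
(9): yoke matches quill: yoke ∉ drawer-South.
(9): quill matches yoke: quill ∈ drawer-North.
(2) (exactly one): gasket ∈ drawer-South.
(3) (exactly one): lens ∉ drawer-South.
(8): drawer-North already has 3, so the rest are out.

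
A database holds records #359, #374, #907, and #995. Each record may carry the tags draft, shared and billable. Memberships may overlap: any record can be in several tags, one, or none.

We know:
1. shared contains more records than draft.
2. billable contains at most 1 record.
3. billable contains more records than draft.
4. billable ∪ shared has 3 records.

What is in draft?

draft = {}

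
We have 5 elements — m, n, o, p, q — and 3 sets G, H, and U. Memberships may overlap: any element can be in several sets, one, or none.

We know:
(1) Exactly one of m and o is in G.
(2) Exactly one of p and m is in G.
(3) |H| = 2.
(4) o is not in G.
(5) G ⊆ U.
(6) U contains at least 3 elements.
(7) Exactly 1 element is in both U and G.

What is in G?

G = {m}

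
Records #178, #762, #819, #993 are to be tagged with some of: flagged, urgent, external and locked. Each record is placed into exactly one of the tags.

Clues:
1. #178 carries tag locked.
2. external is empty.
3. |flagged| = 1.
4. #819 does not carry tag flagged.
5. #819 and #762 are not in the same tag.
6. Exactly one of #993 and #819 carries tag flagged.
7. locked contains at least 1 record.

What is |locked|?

2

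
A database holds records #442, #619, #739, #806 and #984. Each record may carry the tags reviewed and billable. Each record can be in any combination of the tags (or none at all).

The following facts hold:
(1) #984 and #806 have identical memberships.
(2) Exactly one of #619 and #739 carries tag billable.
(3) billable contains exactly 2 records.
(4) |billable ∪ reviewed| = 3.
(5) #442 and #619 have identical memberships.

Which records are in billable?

billable = {#442, #619}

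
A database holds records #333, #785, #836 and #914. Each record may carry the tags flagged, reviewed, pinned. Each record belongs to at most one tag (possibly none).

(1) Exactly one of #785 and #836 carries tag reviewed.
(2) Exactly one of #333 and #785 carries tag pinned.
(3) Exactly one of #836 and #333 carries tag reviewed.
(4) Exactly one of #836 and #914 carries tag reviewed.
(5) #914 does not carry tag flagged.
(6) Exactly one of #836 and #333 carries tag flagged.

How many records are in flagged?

1

From (5): #914 ∉ flagged.
Suppose #333 ∉ flagged: no assignment then satisfies all the clues, so #333 ∈ flagged.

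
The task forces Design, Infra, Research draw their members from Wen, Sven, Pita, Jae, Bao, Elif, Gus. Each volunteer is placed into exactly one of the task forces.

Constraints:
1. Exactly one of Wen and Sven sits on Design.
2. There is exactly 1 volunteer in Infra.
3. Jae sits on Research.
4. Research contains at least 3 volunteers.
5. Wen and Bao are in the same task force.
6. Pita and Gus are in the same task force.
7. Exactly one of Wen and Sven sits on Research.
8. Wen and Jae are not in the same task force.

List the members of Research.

From (3): Jae ∈ Research.
(8): Wen ∉ Research.
(5): Bao matches Wen: Bao ∉ Research.
(7) (exactly one): Sven ∈ Research.
(1) (exactly one): Wen ∈ Design.
(5): Bao matches Wen: Bao ∈ Design.
Suppose Pita ∉ Research: no assignment then satisfies all the clues, so Pita ∈ Research.

Research = {Gus, Jae, Pita, Sven}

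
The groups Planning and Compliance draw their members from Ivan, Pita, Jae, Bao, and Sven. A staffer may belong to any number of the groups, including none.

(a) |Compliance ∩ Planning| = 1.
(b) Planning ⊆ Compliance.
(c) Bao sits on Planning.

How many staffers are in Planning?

1

From (c): Bao ∈ Planning.
(b) with Bao ∈ Planning: Bao ∈ Compliance.
Suppose Ivan ∈ Planning: no assignment then satisfies all the clues, so Ivan ∉ Planning.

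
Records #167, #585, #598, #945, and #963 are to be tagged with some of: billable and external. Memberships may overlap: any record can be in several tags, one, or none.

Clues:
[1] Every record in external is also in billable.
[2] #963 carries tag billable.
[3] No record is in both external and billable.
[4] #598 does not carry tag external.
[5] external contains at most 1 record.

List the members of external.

external = {}

From (2): #963 ∈ billable.
From (4): #598 ∉ external.
(3) (disjoint): #963 ∉ external.
Suppose #167 ∈ external: no assignment then satisfies all the clues, so #167 ∉ external.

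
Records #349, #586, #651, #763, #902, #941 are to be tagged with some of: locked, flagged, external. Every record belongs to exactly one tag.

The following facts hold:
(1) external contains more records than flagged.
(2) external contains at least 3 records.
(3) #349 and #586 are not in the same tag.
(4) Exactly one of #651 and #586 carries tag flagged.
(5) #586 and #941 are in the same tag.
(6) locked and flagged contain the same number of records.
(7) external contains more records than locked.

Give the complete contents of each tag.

locked = {#349}; flagged = {#651}; external = {#586, #763, #902, #941}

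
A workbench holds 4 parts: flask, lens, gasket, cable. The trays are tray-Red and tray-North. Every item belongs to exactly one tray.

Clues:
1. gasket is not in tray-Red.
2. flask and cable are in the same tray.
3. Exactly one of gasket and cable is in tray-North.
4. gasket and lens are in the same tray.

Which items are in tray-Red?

From (1): gasket ∉ tray-Red.
(4): lens matches gasket: lens ∉ tray-Red.
Only one tray left: lens ∈ tray-North.
Only one tray left: gasket ∈ tray-North.
(3) (exactly one): cable ∉ tray-North.
Only one tray left: cable ∈ tray-Red.
(2): flask matches cable: flask ∈ tray-Red.

tray-Red = {cable, flask}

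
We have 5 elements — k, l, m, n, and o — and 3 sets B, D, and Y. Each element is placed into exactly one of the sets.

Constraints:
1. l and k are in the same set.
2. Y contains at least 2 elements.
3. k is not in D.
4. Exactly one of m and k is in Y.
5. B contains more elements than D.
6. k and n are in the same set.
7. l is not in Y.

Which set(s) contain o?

o: Y

From (3): k ∉ D.
From (7): l ∉ Y.
(1): l matches k: l ∉ D.
(1): k matches l: k ∉ Y.
(4) (exactly one): m ∈ Y.
(6): n matches k: n ∉ D.
(6): n matches k: n ∉ Y.
Only one set left: k ∈ B.
Only one set left: l ∈ B.
Only one set left: n ∈ B.
(2): only 2 candidates remain for Y, so all are in.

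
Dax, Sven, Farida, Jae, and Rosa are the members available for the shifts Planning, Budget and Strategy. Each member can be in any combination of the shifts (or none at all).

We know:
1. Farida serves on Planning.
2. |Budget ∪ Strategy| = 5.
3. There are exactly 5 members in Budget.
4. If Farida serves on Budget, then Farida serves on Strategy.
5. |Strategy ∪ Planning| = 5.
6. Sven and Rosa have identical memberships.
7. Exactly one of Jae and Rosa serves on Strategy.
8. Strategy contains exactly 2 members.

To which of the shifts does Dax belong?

Dax: Budget, Planning

From (1): Farida ∈ Planning.
(3): only 5 candidates remain for Budget, so all are in.
(4): Farida ∈ Strategy.
Suppose Dax ∉ Planning: no assignment then satisfies all the clues, so Dax ∈ Planning.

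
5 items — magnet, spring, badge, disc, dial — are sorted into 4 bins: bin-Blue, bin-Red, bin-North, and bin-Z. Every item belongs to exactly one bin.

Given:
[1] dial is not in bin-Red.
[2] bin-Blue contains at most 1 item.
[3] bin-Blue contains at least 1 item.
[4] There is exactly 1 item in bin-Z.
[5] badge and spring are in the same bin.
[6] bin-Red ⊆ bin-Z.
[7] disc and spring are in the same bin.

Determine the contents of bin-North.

bin-North = {badge, disc, spring}

From (1): dial ∉ bin-Red.
Suppose magnet ∈ bin-North: no assignment then satisfies all the clues, so magnet ∉ bin-North.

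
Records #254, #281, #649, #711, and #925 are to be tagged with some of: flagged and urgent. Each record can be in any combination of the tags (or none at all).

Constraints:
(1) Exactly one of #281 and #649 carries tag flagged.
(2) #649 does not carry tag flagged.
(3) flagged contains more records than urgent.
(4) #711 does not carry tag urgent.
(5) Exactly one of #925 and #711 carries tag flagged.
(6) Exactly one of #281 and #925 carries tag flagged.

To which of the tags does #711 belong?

From (2): #649 ∉ flagged.
From (4): #711 ∉ urgent.
(1) (exactly one): #281 ∈ flagged.
(6) (exactly one): #925 ∉ flagged.
(5) (exactly one): #711 ∈ flagged.

#711: flagged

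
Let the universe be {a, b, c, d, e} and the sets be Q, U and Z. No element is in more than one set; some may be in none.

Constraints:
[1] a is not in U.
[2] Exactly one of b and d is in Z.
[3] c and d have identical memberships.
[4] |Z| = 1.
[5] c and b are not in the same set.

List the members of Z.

Z = {b}

From (1): a ∉ U.
Suppose a ∈ Z: no assignment then satisfies all the clues, so a ∉ Z.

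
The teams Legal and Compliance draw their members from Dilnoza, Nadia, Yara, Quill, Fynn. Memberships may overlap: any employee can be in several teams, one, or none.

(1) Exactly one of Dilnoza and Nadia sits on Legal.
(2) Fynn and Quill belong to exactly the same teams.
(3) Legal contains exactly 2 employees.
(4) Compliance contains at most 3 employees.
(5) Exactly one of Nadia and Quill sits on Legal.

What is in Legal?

Legal = {Nadia, Yara}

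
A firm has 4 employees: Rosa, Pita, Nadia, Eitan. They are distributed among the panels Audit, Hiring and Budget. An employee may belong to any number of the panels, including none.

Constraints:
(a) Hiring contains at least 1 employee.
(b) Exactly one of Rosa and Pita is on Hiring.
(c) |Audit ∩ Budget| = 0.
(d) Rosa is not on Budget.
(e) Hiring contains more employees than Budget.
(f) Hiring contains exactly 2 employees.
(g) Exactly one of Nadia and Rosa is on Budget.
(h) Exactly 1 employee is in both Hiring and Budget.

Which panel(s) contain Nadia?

Nadia: Budget, Hiring

From (d): Rosa ∉ Budget.
(g) (exactly one): Nadia ∈ Budget.
Suppose Nadia ∈ Audit: no assignment then satisfies all the clues, so Nadia ∉ Audit.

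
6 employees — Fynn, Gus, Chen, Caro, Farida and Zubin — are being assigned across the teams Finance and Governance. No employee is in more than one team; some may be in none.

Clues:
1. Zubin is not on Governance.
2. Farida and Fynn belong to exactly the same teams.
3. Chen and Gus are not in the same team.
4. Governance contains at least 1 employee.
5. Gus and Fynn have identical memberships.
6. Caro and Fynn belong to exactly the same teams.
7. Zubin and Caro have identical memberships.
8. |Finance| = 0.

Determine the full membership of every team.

Finance = {}; Governance = {Chen}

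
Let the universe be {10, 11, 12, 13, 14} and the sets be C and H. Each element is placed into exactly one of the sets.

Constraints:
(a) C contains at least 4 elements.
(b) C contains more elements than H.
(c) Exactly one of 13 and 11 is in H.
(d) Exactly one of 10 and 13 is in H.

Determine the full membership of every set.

C = {10, 11, 12, 14}; H = {13}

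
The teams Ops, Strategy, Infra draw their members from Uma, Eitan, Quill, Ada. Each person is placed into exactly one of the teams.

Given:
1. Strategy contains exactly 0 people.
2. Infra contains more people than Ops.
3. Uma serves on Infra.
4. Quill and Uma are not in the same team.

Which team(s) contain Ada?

Ada: Infra

From (3): Uma ∈ Infra.
(1): Strategy already has 0, so the rest are out.
(4): Quill ∉ Infra.
Only one team left: Quill ∈ Ops.
Suppose Ada ∈ Ops: no assignment then satisfies all the clues, so Ada ∉ Ops.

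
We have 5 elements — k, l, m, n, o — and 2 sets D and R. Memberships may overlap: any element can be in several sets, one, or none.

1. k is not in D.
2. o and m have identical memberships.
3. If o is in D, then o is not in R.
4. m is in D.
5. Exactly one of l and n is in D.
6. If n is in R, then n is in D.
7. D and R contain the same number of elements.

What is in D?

From (1): k ∉ D.
From (4): m ∈ D.
(2): o matches m: o ∈ D.
(3): o ∉ R.
(2): m matches o: m ∉ R.
Suppose l ∈ D: no assignment then satisfies all the clues, so l ∉ D.

D = {m, n, o}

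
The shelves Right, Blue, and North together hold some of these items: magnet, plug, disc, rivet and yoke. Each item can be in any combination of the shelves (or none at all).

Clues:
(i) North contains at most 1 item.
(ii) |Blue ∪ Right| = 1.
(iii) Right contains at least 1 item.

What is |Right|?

1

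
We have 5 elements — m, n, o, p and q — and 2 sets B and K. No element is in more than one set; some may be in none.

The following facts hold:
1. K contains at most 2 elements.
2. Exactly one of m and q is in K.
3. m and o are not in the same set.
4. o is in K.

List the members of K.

K = {o, q}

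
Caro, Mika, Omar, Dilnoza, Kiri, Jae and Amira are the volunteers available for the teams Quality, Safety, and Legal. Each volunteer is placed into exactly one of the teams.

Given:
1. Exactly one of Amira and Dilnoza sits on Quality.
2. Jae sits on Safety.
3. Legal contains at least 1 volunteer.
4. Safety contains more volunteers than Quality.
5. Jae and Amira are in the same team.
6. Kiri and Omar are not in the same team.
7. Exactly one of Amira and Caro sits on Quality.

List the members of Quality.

Quality = {Caro, Dilnoza}

From (2): Jae ∈ Safety.
(5): Amira matches Jae: Amira ∉ Quality.
(5): Amira matches Jae: Amira ∈ Safety.
(7) (exactly one): Caro ∈ Quality.
(1) (exactly one): Dilnoza ∈ Quality.
Suppose Mika ∈ Quality: no assignment then satisfies all the clues, so Mika ∉ Quality.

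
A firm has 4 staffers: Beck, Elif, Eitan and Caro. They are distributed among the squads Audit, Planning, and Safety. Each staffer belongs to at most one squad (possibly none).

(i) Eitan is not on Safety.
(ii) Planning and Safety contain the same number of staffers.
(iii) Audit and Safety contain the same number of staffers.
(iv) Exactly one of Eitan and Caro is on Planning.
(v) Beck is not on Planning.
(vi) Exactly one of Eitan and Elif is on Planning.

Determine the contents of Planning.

From (i): Eitan ∉ Safety.
From (v): Beck ∉ Planning.
Suppose Elif ∈ Planning: no assignment then satisfies all the clues, so Elif ∉ Planning.

Planning = {Eitan}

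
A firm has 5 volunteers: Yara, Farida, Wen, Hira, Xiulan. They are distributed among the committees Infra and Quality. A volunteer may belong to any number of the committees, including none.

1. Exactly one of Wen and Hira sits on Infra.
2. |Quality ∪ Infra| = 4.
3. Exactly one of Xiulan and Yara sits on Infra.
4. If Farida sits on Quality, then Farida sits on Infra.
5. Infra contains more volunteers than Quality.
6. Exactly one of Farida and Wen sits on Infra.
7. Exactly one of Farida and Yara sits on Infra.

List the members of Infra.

Infra = {Farida, Hira, Xiulan}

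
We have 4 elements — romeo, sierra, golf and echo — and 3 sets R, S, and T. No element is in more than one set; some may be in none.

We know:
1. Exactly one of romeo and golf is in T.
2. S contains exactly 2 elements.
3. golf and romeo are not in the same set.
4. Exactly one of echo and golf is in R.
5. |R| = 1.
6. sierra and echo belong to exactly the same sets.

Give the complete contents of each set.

R = {golf}; S = {echo, sierra}; T = {romeo}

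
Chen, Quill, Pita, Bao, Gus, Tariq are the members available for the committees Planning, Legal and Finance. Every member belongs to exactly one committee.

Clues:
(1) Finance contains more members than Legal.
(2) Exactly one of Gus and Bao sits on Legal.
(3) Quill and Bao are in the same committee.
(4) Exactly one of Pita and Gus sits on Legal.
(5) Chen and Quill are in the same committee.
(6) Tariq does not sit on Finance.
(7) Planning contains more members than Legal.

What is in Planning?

Planning = {Pita, Tariq}

From (6): Tariq ∉ Finance.
Suppose Chen ∈ Planning: no assignment then satisfies all the clues, so Chen ∉ Planning.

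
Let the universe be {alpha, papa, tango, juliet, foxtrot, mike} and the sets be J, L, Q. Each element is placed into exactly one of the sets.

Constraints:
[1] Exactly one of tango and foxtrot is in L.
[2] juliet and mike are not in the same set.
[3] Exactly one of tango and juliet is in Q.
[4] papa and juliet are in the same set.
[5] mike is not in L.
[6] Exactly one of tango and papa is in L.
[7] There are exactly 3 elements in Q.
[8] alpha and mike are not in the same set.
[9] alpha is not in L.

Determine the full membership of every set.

J = {foxtrot, mike}; L = {tango}; Q = {alpha, juliet, papa}

From (5): mike ∉ L.
From (9): alpha ∉ L.
Suppose alpha ∈ J: no assignment then satisfies all the clues, so alpha ∉ J.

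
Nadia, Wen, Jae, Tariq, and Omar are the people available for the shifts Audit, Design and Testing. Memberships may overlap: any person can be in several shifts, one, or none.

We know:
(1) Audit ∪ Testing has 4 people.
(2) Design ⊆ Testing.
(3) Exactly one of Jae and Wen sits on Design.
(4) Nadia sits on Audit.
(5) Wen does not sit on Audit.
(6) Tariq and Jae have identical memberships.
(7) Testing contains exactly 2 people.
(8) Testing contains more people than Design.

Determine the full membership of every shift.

Audit = {Jae, Nadia, Tariq}; Design = {Wen}; Testing = {Nadia, Wen}

From (4): Nadia ∈ Audit.
From (5): Wen ∉ Audit.
Suppose Nadia ∈ Design: no assignment then satisfies all the clues, so Nadia ∉ Design.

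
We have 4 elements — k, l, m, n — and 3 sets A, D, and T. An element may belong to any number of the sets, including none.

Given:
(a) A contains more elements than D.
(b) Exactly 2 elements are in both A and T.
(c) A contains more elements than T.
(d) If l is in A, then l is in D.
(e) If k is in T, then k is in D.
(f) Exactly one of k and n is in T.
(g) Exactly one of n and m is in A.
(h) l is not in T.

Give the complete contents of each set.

A = {k, l, m}; D = {k, l}; T = {k, m}

From (h): l ∉ T.
Suppose k ∉ A: no assignment then satisfies all the clues, so k ∈ A.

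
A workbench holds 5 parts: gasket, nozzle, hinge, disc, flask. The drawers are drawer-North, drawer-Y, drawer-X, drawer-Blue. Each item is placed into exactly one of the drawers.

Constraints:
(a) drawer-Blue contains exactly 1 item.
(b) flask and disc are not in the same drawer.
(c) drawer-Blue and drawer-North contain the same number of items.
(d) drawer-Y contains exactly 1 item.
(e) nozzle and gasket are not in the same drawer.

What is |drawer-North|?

1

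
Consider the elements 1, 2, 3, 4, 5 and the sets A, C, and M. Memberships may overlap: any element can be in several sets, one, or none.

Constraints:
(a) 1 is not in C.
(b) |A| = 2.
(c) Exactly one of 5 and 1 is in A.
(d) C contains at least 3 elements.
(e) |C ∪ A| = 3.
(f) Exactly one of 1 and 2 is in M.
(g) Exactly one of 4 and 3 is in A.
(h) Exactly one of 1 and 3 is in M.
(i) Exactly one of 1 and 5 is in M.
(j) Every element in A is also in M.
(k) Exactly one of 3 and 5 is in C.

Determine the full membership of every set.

A = {4, 5}; C = {2, 4, 5}; M = {2, 3, 4, 5}

From (a): 1 ∉ C.
Suppose 1 ∈ A: no assignment then satisfies all the clues, so 1 ∉ A.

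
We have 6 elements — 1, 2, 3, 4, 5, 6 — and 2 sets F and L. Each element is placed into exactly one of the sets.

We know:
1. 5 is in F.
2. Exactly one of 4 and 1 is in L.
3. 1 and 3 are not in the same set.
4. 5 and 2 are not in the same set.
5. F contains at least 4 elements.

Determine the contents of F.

From (1): 5 ∈ F.
(4): 2 ∉ F.
Only one set left: 2 ∈ L.
Suppose 1 ∈ F: no assignment then satisfies all the clues, so 1 ∉ F.

F = {3, 4, 5, 6}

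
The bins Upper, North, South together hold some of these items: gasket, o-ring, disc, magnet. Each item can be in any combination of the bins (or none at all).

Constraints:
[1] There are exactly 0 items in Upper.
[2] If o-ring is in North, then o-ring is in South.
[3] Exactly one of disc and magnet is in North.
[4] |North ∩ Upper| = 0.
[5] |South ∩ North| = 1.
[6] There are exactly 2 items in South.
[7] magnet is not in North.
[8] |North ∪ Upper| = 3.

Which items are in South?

South = {magnet, o-ring}

From (7): magnet ∉ North.
(1): Upper already has 0, so the rest are out.
(3) (exactly one): disc ∈ North.
Suppose gasket ∈ South: no assignment then satisfies all the clues, so gasket ∉ South.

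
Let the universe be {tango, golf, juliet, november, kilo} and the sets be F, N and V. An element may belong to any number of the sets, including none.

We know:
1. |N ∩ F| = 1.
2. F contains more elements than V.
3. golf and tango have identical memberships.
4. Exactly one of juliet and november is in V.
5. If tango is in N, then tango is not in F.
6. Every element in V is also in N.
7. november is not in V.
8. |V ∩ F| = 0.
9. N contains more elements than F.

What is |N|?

4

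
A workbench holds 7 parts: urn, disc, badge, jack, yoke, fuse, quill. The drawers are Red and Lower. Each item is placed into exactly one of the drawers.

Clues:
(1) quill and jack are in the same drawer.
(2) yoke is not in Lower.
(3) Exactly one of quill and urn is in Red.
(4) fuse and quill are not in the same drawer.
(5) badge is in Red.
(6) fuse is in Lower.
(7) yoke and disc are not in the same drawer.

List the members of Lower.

Lower = {disc, fuse, urn}

From (2): yoke ∉ Lower.
From (5): badge ∈ Red.
From (6): fuse ∈ Lower.
(4): quill ∉ Lower.
Only one drawer left: yoke ∈ Red.
Only one drawer left: quill ∈ Red.
(1): jack matches quill: jack ∈ Red.
(3) (exactly one): urn ∉ Red.
(7): disc ∉ Red.
Only one drawer left: urn ∈ Lower.
Only one drawer left: disc ∈ Lower.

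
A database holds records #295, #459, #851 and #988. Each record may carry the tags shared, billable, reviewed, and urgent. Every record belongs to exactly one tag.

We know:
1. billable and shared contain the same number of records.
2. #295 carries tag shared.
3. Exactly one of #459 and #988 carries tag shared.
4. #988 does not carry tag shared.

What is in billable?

billable = {#851, #988}

From (2): #295 ∈ shared.
From (4): #988 ∉ shared.
(3) (exactly one): #459 ∈ shared.
Suppose #851 ∉ billable: no assignment then satisfies all the clues, so #851 ∈ billable.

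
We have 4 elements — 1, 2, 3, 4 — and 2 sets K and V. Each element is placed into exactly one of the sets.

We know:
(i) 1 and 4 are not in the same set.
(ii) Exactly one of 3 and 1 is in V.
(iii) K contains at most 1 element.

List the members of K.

K = {1}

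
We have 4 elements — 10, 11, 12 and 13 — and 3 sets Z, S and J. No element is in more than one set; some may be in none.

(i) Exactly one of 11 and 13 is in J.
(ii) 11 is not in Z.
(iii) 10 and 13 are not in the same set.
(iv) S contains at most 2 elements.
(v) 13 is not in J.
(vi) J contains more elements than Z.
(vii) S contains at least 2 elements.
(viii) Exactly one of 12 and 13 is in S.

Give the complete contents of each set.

Z = {}; S = {10, 12}; J = {11}

From (ii): 11 ∉ Z.
From (v): 13 ∉ J.
(i) (exactly one): 11 ∈ J.
Suppose 10 ∈ Z: no assignment then satisfies all the clues, so 10 ∉ Z.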